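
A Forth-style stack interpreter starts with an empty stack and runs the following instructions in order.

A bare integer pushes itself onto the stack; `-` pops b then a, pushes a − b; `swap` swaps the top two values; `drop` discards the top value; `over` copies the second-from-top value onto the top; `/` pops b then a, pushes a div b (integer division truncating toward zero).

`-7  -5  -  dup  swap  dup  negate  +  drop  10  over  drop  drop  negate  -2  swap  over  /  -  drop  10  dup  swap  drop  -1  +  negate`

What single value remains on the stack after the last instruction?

-7     → -7
-5     → -7 -5
-      → -2
dup    → -2 -2
swap   → -2 -2
dup    → -2 -2 -2
negate → -2 -2 2
+      → -2 0
drop   → -2
10     → -2 10
over   → -2 10 -2
drop   → -2 10
drop   → -2
negate → 2
-2     → 2 -2
swap   → -2 2
over   → -2 2 -2
/      → -2 -1
-      → -1
drop   → (empty)
10     → 10
dup    → 10 10
swap   → 10 10
drop   → 10
-1     → 10 -1
+      → 9
negate → -9

-9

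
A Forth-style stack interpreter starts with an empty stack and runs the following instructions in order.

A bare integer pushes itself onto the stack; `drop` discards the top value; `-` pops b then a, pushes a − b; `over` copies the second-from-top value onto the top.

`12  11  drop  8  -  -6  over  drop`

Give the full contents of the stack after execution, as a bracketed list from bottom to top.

[4, -6]

12   : [12]
11   : [12, 11]
drop : [12]
8    : [12, 8]
-    : [4]
-6   : [4, -6]
over : [4, -6, 4]
drop : [4, -6]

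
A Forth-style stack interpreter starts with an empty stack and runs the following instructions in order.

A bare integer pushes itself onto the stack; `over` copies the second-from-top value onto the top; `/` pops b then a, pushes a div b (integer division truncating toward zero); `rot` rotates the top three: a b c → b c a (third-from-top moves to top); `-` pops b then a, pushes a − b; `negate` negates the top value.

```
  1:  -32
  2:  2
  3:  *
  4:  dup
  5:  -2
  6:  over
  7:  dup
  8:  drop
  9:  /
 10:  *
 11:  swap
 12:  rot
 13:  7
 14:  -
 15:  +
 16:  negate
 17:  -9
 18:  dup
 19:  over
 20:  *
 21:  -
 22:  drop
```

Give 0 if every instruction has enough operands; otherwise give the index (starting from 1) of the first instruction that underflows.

12

-32  → [-32]
2    → [-32, 2]
*    → [-64]
dup  → [-64, -64]
-2   → [-64, -64, -2]
over → [-64, -64, -2, -64]
dup  → [-64, -64, -2, -64, -64]
drop → [-64, -64, -2, -64]
/    → [-64, -64, 0]
*    → [-64, 0]
swap → [0, -64]
rot  — needs 3 operands, stack has 2 → underflow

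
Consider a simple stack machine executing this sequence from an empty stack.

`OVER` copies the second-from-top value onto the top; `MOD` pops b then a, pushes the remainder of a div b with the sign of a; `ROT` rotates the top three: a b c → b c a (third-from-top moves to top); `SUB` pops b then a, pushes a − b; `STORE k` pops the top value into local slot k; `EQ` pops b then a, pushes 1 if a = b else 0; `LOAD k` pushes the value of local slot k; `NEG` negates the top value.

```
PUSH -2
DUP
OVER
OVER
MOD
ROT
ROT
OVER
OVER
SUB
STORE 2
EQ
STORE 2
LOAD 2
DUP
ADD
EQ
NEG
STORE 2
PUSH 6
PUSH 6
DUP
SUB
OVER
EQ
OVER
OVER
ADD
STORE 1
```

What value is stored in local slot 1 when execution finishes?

6

PUSH -2 → [-2]
DUP     → [-2, -2]
OVER    → [-2, -2, -2]
OVER    → [-2, -2, -2, -2]
MOD     → [-2, -2, 0]
ROT     → [-2, 0, -2]
ROT     → [0, -2, -2]
OVER    → [0, -2, -2, -2]
OVER    → [0, -2, -2, -2, -2]
SUB     → [0, -2, -2, 0]
STORE 2 → [0, -2, -2]
EQ      → [0, 1]
STORE 2 → [0]
LOAD 2  → [0, 1]
DUP     → [0, 1, 1]
ADD     → [0, 2]
EQ      → [0]
NEG     → [0]
STORE 2 → []
PUSH 6  → [6]
PUSH 6  → [6, 6]
DUP     → [6, 6, 6]
SUB     → [6, 0]
OVER    → [6, 0, 6]
EQ      → [6, 0]
OVER    → [6, 0, 6]
OVER    → [6, 0, 6, 0]
ADD     → [6, 0, 6]
STORE 1 → [6, 0]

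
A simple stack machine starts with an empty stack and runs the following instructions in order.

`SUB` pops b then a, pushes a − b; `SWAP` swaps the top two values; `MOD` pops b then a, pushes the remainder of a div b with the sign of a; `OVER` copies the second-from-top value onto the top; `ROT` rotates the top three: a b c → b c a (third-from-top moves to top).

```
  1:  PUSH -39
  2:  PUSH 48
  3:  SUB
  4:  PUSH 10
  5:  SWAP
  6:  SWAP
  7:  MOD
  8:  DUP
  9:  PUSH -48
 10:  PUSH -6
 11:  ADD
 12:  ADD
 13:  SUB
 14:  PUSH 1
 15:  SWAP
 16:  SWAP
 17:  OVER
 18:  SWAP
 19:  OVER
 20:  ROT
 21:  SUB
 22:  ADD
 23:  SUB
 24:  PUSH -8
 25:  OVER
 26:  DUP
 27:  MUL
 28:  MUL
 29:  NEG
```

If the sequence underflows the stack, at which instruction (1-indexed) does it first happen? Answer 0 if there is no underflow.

PUSH -39  [-39]
PUSH 48   [-39, 48]
SUB       [-87]
PUSH 10   [-87, 10]
SWAP      [10, -87]
SWAP      [-87, 10]
MOD       [-7]
DUP       [-7, -7]
PUSH -48  [-7, -7, -48]
PUSH -6   [-7, -7, -48, -6]
ADD       [-7, -7, -54]
ADD       [-7, -61]
SUB       [54]
PUSH 1    [54, 1]
SWAP      [1, 54]
SWAP      [54, 1]
OVER      [54, 1, 54]
SWAP      [54, 54, 1]
OVER      [54, 54, 1, 54]
ROT       [54, 1, 54, 54]
SUB       [54, 1, 0]
ADD       [54, 1]
SUB       [53]
PUSH -8   [53, -8]
OVER      [53, -8, 53]
DUP       [53, -8, 53, 53]
MUL       [53, -8, 2809]
MUL       [53, -22472]
NEG       [53, 22472]

0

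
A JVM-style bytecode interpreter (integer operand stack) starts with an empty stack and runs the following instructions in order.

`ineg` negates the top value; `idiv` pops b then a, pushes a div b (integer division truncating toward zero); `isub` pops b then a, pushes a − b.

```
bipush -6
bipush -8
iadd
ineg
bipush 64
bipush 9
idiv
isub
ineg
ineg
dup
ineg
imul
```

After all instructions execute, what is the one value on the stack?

bipush -6 → [-6]
bipush -8 → [-6, -8]
iadd      → [-14]
ineg      → [14]
bipush 64 → [14, 64]
bipush 9  → [14, 64, 9]
idiv      → [14, 7]
isub      → [7]
ineg      → [-7]
ineg      → [7]
dup       → [7, 7]
ineg      → [7, -7]
imul      → [-49]

-49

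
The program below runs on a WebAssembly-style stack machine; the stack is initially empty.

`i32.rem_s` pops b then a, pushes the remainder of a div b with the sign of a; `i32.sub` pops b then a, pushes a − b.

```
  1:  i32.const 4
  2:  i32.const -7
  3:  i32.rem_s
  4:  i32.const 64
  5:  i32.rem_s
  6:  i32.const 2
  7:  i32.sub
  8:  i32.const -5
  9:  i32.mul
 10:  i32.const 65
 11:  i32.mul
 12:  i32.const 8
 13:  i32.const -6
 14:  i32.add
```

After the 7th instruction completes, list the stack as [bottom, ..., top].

i32.const 4  -> 4
i32.const -7 -> 4 -7
i32.rem_s    -> 4
i32.const 64 -> 4 64
i32.rem_s    -> 4
i32.const 2  -> 4 2
i32.sub      -> 2

[2]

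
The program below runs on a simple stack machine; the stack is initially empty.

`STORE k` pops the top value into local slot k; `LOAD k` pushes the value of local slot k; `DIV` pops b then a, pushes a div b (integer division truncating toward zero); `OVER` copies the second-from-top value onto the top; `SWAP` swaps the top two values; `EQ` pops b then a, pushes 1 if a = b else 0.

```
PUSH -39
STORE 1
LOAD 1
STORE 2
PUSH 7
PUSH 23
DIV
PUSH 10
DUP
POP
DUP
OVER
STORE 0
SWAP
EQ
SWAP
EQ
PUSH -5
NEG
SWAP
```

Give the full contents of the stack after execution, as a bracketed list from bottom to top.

PUSH -39 -> -39
STORE 1  -> (empty)
LOAD 1   -> -39
STORE 2  -> (empty)
PUSH 7   -> 7
PUSH 23  -> 7 23
DIV      -> 0
PUSH 10  -> 0 10
DUP      -> 0 10 10
POP      -> 0 10
DUP      -> 0 10 10
OVER     -> 0 10 10 10
STORE 0  -> 0 10 10
SWAP     -> 0 10 10
EQ       -> 0 1
SWAP     -> 1 0
EQ       -> 0
PUSH -5  -> 0 -5
NEG      -> 0 5
SWAP     -> 5 0

[5, 0]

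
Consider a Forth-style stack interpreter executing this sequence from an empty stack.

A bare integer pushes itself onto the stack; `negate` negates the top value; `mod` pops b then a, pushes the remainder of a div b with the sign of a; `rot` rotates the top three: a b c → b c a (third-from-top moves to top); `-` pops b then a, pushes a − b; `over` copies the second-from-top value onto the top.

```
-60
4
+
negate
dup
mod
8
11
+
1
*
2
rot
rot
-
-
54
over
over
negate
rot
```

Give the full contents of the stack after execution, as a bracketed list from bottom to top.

-60    -> [-60]
4      -> [-60, 4]
+      -> [-56]
negate -> [56]
dup    -> [56, 56]
mod    -> [0]
8      -> [0, 8]
11     -> [0, 8, 11]
+      -> [0, 19]
1      -> [0, 19, 1]
*      -> [0, 19]
2      -> [0, 19, 2]
rot    -> [19, 2, 0]
rot    -> [2, 0, 19]
-      -> [2, -19]
-      -> [21]
54     -> [21, 54]
over   -> [21, 54, 21]
over   -> [21, 54, 21, 54]
negate -> [21, 54, 21, -54]
rot    -> [21, 21, -54, 54]

[21, 21, -54, 54]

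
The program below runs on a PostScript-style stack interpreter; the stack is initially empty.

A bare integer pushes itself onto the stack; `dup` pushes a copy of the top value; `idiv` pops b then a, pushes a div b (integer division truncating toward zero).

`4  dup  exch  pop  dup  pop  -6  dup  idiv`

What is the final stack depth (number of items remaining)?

4     [4]
dup   [4, 4]
exch  [4, 4]
pop   [4]
dup   [4, 4]
pop   [4]
-6    [4, -6]
dup   [4, -6, -6]
idiv  [4, 1]

2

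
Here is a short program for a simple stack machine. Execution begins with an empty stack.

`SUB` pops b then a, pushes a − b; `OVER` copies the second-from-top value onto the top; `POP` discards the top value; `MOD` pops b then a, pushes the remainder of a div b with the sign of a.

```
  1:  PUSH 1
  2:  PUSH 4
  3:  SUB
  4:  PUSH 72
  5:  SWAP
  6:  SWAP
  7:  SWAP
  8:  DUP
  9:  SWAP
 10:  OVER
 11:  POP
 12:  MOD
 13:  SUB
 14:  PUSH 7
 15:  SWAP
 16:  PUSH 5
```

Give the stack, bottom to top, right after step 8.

PUSH 1  → [1]
PUSH 4  → [1, 4]
SUB     → [-3]
PUSH 72 → [-3, 72]
SWAP    → [72, -3]
SWAP    → [-3, 72]
SWAP    → [72, -3]
DUP     → [72, -3, -3]

[72, -3, -3]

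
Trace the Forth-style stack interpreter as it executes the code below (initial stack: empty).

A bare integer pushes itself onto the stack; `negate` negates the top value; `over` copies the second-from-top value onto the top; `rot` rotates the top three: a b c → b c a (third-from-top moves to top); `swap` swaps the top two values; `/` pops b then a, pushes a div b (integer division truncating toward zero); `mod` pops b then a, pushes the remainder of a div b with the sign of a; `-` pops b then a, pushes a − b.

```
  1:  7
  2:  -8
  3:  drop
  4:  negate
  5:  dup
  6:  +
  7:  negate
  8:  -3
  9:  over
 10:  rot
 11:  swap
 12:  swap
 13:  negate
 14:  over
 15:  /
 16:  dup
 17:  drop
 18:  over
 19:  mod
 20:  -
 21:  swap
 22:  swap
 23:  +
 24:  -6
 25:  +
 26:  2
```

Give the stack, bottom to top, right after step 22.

[-3, 15]

7      -> 7
-8     -> 7 -8
drop   -> 7
negate -> -7
dup    -> -7 -7
+      -> -14
negate -> 14
-3     -> 14 -3
over   -> 14 -3 14
rot    -> -3 14 14
swap   -> -3 14 14
swap   -> -3 14 14
negate -> -3 14 -14
over   -> -3 14 -14 14
/      -> -3 14 -1
dup    -> -3 14 -1 -1
drop   -> -3 14 -1
over   -> -3 14 -1 14
mod    -> -3 14 -1
-      -> -3 15
swap   -> 15 -3
swap   -> -3 15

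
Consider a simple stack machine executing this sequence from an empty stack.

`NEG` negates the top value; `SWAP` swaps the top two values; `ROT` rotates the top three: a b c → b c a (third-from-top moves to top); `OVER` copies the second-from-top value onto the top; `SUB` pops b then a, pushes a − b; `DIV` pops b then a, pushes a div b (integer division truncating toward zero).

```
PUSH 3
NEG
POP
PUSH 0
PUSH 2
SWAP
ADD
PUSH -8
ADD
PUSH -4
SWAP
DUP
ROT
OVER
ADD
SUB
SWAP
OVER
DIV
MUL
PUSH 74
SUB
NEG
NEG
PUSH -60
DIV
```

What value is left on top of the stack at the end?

1

PUSH 3    [3]
NEG       [-3]
POP       []
PUSH 0    [0]
PUSH 2    [0, 2]
SWAP      [2, 0]
ADD       [2]
PUSH -8   [2, -8]
ADD       [-6]
PUSH -4   [-6, -4]
SWAP      [-4, -6]
DUP       [-4, -6, -6]
ROT       [-6, -6, -4]
OVER      [-6, -6, -4, -6]
ADD       [-6, -6, -10]
SUB       [-6, 4]
SWAP      [4, -6]
OVER      [4, -6, 4]
DIV       [4, -1]
MUL       [-4]
PUSH 74   [-4, 74]
SUB       [-78]
NEG       [78]
NEG       [-78]
PUSH -60  [-78, -60]
DIV       [1]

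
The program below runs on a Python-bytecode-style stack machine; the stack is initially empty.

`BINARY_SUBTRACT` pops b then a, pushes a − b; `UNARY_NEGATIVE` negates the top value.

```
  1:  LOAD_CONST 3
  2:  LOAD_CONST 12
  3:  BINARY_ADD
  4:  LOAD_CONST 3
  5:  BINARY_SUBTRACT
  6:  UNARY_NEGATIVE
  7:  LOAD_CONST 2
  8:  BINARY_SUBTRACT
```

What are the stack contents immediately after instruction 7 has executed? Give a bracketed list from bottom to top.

LOAD_CONST 3    → 3
LOAD_CONST 12   → 3 12
BINARY_ADD      → 15
LOAD_CONST 3    → 15 3
BINARY_SUBTRACT → 12
UNARY_NEGATIVE  → -12
LOAD_CONST 2    → -12 2

[-12, 2]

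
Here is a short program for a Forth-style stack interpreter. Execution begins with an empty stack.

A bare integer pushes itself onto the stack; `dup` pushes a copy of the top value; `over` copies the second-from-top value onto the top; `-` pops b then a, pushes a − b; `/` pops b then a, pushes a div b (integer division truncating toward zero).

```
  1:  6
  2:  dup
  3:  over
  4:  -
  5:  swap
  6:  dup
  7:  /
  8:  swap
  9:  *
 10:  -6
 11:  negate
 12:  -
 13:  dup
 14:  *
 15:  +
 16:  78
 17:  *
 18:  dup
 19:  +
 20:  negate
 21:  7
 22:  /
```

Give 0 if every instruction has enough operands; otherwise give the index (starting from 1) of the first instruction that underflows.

15

6      : 6
dup    : 6 6
over   : 6 6 6
-      : 6 0
swap   : 0 6
dup    : 0 6 6
/      : 0 1
swap   : 1 0
*      : 0
-6     : 0 -6
negate : 0 6
-      : -6
dup    : -6 -6
*      : 36
+  — needs 2 operands, stack has 1 → underflow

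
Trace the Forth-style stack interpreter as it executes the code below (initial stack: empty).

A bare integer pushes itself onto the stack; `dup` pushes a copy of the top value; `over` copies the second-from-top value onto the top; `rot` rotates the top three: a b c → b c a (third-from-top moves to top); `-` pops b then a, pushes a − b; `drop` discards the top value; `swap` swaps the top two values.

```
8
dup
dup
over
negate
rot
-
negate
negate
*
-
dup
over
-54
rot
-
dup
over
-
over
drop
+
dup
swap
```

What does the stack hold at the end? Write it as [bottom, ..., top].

[136, 136, -190, -190]

8      -> [8]
dup    -> [8, 8]
dup    -> [8, 8, 8]
over   -> [8, 8, 8, 8]
negate -> [8, 8, 8, -8]
rot    -> [8, 8, -8, 8]
-      -> [8, 8, -16]
negate -> [8, 8, 16]
negate -> [8, 8, -16]
*      -> [8, -128]
-      -> [136]
dup    -> [136, 136]
over   -> [136, 136, 136]
-54    -> [136, 136, 136, -54]
rot    -> [136, 136, -54, 136]
-      -> [136, 136, -190]
dup    -> [136, 136, -190, -190]
over   -> [136, 136, -190, -190, -190]
-      -> [136, 136, -190, 0]
over   -> [136, 136, -190, 0, -190]
drop   -> [136, 136, -190, 0]
+      -> [136, 136, -190]
dup    -> [136, 136, -190, -190]
swap   -> [136, 136, -190, -190]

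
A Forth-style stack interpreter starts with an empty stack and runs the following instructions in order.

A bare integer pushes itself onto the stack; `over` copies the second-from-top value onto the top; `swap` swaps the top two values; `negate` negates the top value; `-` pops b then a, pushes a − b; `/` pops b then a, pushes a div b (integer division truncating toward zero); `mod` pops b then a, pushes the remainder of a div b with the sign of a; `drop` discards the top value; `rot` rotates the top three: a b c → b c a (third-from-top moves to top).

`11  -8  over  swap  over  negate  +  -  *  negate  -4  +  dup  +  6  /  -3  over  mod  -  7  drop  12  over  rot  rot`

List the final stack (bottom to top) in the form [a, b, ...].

[-108, -108, 12]

11     → 11
-8     → 11 -8
over   → 11 -8 11
swap   → 11 11 -8
over   → 11 11 -8 11
negate → 11 11 -8 -11
+      → 11 11 -19
-      → 11 30
*      → 330
negate → -330
-4     → -330 -4
+      → -334
dup    → -334 -334
+      → -668
6      → -668 6
/      → -111
-3     → -111 -3
over   → -111 -3 -111
mod    → -111 -3
-      → -108
7      → -108 7
drop   → -108
12     → -108 12
over   → -108 12 -108
rot    → 12 -108 -108
rot    → -108 -108 12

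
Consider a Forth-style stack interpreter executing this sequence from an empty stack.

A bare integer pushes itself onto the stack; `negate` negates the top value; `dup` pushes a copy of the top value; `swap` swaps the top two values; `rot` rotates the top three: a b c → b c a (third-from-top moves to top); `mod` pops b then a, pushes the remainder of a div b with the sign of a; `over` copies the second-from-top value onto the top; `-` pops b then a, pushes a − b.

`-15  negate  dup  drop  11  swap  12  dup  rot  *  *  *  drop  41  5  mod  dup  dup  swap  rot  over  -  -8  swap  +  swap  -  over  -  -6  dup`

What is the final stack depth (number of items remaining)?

-15    -> [-15]
negate -> [15]
dup    -> [15, 15]
drop   -> [15]
11     -> [15, 11]
swap   -> [11, 15]
12     -> [11, 15, 12]
dup    -> [11, 15, 12, 12]
rot    -> [11, 12, 12, 15]
*      -> [11, 12, 180]
*      -> [11, 2160]
*      -> [23760]
drop   -> []
41     -> [41]
5      -> [41, 5]
mod    -> [1]
dup    -> [1, 1]
dup    -> [1, 1, 1]
swap   -> [1, 1, 1]
rot    -> [1, 1, 1]
over   -> [1, 1, 1, 1]
-      -> [1, 1, 0]
-8     -> [1, 1, 0, -8]
swap   -> [1, 1, -8, 0]
+      -> [1, 1, -8]
swap   -> [1, -8, 1]
-      -> [1, -9]
over   -> [1, -9, 1]
-      -> [1, -10]
-6     -> [1, -10, -6]
dup    -> [1, -10, -6, -6]

4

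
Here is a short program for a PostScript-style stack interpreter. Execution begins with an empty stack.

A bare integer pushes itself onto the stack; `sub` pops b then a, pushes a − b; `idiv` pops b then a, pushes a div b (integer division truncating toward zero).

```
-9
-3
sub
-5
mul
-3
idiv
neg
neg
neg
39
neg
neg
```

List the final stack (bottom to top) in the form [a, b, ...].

[10, 39]

-9    -9
-3    -9 -3
sub   -6
-5    -6 -5
mul   30
-3    30 -3
idiv  -10
neg   10
neg   -10
neg   10
39    10 39
neg   10 -39
neg   10 39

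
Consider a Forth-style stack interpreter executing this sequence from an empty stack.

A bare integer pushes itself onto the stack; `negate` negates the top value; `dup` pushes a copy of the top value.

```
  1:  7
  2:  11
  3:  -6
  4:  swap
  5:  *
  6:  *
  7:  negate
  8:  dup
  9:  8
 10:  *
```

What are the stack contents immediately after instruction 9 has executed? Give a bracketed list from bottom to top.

[462, 462, 8]

7      → [7]
11     → [7, 11]
-6     → [7, 11, -6]
swap   → [7, -6, 11]
*      → [7, -66]
*      → [-462]
negate → [462]
dup    → [462, 462]
8      → [462, 462, 8]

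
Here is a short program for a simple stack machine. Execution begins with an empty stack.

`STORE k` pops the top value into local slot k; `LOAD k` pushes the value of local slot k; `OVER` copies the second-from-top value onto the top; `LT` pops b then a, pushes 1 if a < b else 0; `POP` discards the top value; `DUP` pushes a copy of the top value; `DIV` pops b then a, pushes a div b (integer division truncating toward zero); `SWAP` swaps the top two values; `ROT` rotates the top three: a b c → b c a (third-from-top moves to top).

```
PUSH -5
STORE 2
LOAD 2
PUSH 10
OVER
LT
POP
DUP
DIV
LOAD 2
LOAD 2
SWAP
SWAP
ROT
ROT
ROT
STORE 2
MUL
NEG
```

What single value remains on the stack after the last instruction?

5

PUSH -5 -> -5
STORE 2 -> (empty)
LOAD 2  -> -5
PUSH 10 -> -5 10
OVER    -> -5 10 -5
LT      -> -5 0
POP     -> -5
DUP     -> -5 -5
DIV     -> 1
LOAD 2  -> 1 -5
LOAD 2  -> 1 -5 -5
SWAP    -> 1 -5 -5
SWAP    -> 1 -5 -5
ROT     -> -5 -5 1
ROT     -> -5 1 -5
ROT     -> 1 -5 -5
STORE 2 -> 1 -5
MUL     -> -5
NEG     -> 5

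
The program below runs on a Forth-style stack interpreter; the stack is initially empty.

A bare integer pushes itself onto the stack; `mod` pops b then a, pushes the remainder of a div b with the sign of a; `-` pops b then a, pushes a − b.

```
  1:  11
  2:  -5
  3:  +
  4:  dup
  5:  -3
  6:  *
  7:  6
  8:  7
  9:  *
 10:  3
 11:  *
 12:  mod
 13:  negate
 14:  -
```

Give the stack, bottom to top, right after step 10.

11  → [11]
-5  → [11, -5]
+   → [6]
dup → [6, 6]
-3  → [6, 6, -3]
*   → [6, -18]
6   → [6, -18, 6]
7   → [6, -18, 6, 7]
*   → [6, -18, 42]
3   → [6, -18, 42, 3]

[6, -18, 42, 3]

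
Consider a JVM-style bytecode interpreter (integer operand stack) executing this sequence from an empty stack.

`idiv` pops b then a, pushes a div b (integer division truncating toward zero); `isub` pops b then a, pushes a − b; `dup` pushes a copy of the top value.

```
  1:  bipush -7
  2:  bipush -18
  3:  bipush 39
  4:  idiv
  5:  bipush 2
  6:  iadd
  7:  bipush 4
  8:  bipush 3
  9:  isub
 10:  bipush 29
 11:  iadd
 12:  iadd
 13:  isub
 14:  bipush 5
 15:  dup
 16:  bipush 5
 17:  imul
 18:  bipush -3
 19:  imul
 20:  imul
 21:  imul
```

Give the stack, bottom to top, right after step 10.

[-7, 2, 1, 29]

bipush -7  : -7
bipush -18 : -7 -18
bipush 39  : -7 -18 39
idiv       : -7 0
bipush 2   : -7 0 2
iadd       : -7 2
bipush 4   : -7 2 4
bipush 3   : -7 2 4 3
isub       : -7 2 1
bipush 29  : -7 2 1 29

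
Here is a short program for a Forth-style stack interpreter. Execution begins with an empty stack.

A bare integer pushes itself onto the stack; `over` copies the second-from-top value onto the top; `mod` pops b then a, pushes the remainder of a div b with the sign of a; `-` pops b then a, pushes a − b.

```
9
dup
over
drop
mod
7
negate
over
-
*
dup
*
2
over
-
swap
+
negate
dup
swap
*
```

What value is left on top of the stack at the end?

4

9       9
dup     9 9
over    9 9 9
drop    9 9
mod     0
7       0 7
negate  0 -7
over    0 -7 0
-       0 -7
*       0
dup     0 0
*       0
2       0 2
over    0 2 0
-       0 2
swap    2 0
+       2
negate  -2
dup     -2 -2
swap    -2 -2
*       4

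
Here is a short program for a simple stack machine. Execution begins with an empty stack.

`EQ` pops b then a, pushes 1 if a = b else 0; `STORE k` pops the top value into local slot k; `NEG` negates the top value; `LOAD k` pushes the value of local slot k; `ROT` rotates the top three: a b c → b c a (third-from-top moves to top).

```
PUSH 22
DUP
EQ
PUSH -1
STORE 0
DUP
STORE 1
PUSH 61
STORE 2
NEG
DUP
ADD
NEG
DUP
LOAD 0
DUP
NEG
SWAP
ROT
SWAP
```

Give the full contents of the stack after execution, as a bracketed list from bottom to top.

PUSH 22 : [22]
DUP     : [22, 22]
EQ      : [1]
PUSH -1 : [1, -1]
STORE 0 : [1]
DUP     : [1, 1]
STORE 1 : [1]
PUSH 61 : [1, 61]
STORE 2 : [1]
NEG     : [-1]
DUP     : [-1, -1]
ADD     : [-2]
NEG     : [2]
DUP     : [2, 2]
LOAD 0  : [2, 2, -1]
DUP     : [2, 2, -1, -1]
NEG     : [2, 2, -1, 1]
SWAP    : [2, 2, 1, -1]
ROT     : [2, 1, -1, 2]
SWAP    : [2, 1, 2, -1]

[2, 1, 2, -1]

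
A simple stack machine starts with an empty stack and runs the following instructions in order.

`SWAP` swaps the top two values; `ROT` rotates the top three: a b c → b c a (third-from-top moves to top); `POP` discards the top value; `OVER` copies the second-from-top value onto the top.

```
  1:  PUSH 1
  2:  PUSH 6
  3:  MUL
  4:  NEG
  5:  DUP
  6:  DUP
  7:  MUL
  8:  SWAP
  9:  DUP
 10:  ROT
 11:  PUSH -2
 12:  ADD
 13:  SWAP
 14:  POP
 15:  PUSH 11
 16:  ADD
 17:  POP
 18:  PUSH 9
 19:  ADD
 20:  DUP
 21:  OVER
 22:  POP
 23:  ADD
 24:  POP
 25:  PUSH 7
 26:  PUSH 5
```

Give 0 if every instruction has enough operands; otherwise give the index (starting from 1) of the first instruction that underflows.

0

PUSH 1   1
PUSH 6   1 6
MUL      6
NEG      -6
DUP      -6 -6
DUP      -6 -6 -6
MUL      -6 36
SWAP     36 -6
DUP      36 -6 -6
ROT      -6 -6 36
PUSH -2  -6 -6 36 -2
ADD      -6 -6 34
SWAP     -6 34 -6
POP      -6 34
PUSH 11  -6 34 11
ADD      -6 45
POP      -6
PUSH 9   -6 9
ADD      3
DUP      3 3
OVER     3 3 3
POP      3 3
ADD      6
POP      (empty)
PUSH 7   7
PUSH 5   7 5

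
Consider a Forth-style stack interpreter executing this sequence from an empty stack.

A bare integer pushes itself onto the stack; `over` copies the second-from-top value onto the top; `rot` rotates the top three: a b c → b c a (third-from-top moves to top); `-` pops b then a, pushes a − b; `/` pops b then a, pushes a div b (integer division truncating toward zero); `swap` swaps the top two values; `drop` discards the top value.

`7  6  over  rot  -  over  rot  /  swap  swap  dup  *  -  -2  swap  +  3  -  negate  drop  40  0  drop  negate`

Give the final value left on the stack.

7      : 7
6      : 7 6
over   : 7 6 7
rot    : 6 7 7
-      : 6 0
over   : 6 0 6
rot    : 0 6 6
/      : 0 1
swap   : 1 0
swap   : 0 1
dup    : 0 1 1
*      : 0 1
-      : -1
-2     : -1 -2
swap   : -2 -1
+      : -3
3      : -3 3
-      : -6
negate : 6
drop   : (empty)
40     : 40
0      : 40 0
drop   : 40
negate : -40

-40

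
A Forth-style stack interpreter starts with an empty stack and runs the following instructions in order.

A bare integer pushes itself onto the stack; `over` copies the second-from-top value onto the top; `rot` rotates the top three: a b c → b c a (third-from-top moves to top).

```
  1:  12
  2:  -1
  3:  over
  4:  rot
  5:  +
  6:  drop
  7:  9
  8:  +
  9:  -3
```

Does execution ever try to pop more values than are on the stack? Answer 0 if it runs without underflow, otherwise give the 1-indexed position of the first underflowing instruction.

12   → 12
-1   → 12 -1
over → 12 -1 12
rot  → -1 12 12
+    → -1 24
drop → -1
9    → -1 9
+    → 8
-3   → 8 -3

0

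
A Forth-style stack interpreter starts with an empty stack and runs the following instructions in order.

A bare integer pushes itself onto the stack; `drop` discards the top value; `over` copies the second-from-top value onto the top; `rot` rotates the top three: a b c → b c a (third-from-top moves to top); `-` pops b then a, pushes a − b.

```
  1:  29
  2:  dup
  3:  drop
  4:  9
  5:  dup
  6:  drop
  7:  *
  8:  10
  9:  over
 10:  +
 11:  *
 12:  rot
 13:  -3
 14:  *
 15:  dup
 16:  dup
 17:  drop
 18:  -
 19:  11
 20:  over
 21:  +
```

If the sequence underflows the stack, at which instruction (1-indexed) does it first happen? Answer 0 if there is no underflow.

12

29   -> 29
dup  -> 29 29
drop -> 29
9    -> 29 9
dup  -> 29 9 9
drop -> 29 9
*    -> 261
10   -> 261 10
over -> 261 10 261
+    -> 261 271
*    -> 70731
rot  — needs 3 operands, stack has 1 → underflow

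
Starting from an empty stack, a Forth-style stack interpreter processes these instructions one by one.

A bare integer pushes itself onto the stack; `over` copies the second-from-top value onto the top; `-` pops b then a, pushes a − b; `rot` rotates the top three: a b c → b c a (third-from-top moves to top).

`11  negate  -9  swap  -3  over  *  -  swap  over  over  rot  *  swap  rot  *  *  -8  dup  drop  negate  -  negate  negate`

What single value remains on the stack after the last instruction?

156808

11     : 11
negate : -11
-9     : -11 -9
swap   : -9 -11
-3     : -9 -11 -3
over   : -9 -11 -3 -11
*      : -9 -11 33
-      : -9 -44
swap   : -44 -9
over   : -44 -9 -44
over   : -44 -9 -44 -9
rot    : -44 -44 -9 -9
*      : -44 -44 81
swap   : -44 81 -44
rot    : 81 -44 -44
*      : 81 1936
*      : 156816
-8     : 156816 -8
dup    : 156816 -8 -8
drop   : 156816 -8
negate : 156816 8
-      : 156808
negate : -156808
negate : 156808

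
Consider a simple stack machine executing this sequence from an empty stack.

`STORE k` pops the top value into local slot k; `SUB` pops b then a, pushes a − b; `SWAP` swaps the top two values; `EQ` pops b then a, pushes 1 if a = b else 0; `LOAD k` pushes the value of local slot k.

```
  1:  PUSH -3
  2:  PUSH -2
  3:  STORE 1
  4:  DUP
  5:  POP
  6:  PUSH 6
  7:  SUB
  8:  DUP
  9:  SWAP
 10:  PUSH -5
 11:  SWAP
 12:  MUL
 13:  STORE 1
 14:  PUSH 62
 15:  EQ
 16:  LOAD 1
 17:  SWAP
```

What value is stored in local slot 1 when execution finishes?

PUSH -3 -> [-3]
PUSH -2 -> [-3, -2]
STORE 1 -> [-3]
DUP     -> [-3, -3]
POP     -> [-3]
PUSH 6  -> [-3, 6]
SUB     -> [-9]
DUP     -> [-9, -9]
SWAP    -> [-9, -9]
PUSH -5 -> [-9, -9, -5]
SWAP    -> [-9, -5, -9]
MUL     -> [-9, 45]
STORE 1 -> [-9]
PUSH 62 -> [-9, 62]
EQ      -> [0]
LOAD 1  -> [0, 45]
SWAP    -> [45, 0]

45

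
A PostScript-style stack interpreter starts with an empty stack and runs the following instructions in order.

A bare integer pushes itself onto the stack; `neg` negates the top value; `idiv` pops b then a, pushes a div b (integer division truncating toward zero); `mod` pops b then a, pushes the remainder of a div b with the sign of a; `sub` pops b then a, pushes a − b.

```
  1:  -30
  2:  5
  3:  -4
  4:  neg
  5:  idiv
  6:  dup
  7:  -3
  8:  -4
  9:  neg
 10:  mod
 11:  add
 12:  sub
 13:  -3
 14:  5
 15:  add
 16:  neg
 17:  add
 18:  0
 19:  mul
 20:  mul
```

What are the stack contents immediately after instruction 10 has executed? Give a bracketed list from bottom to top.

[-30, 1, 1, -3]

-30  -> -30
5    -> -30 5
-4   -> -30 5 -4
neg  -> -30 5 4
idiv -> -30 1
dup  -> -30 1 1
-3   -> -30 1 1 -3
-4   -> -30 1 1 -3 -4
neg  -> -30 1 1 -3 4
mod  -> -30 1 1 -3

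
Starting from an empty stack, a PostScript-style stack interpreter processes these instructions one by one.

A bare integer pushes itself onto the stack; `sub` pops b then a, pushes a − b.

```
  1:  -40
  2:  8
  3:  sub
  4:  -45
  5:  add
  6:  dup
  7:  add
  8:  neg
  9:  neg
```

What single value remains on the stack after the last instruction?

-40 -> -40
8   -> -40 8
sub -> -48
-45 -> -48 -45
add -> -93
dup -> -93 -93
add -> -186
neg -> 186
neg -> -186

-186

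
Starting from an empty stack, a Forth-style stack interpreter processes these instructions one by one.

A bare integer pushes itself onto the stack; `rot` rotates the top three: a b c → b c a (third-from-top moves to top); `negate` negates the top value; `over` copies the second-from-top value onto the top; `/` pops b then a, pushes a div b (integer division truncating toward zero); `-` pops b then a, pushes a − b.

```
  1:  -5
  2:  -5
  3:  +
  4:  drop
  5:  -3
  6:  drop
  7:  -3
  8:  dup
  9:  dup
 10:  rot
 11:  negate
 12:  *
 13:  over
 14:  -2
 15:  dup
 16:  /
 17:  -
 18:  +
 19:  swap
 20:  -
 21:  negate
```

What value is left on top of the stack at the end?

-5     : -5
-5     : -5 -5
+      : -10
drop   : (empty)
-3     : -3
drop   : (empty)
-3     : -3
dup    : -3 -3
dup    : -3 -3 -3
rot    : -3 -3 -3
negate : -3 -3 3
*      : -3 -9
over   : -3 -9 -3
-2     : -3 -9 -3 -2
dup    : -3 -9 -3 -2 -2
/      : -3 -9 -3 1
-      : -3 -9 -4
+      : -3 -13
swap   : -13 -3
-      : -10
negate : 10

10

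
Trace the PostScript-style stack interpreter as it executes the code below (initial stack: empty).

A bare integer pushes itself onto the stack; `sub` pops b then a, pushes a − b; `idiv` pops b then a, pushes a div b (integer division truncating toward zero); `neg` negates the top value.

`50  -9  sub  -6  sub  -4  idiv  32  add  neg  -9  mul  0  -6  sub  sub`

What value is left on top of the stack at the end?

50   : [50]
-9   : [50, -9]
sub  : [59]
-6   : [59, -6]
sub  : [65]
-4   : [65, -4]
idiv : [-16]
32   : [-16, 32]
add  : [16]
neg  : [-16]
-9   : [-16, -9]
mul  : [144]
0    : [144, 0]
-6   : [144, 0, -6]
sub  : [144, 6]
sub  : [138]

138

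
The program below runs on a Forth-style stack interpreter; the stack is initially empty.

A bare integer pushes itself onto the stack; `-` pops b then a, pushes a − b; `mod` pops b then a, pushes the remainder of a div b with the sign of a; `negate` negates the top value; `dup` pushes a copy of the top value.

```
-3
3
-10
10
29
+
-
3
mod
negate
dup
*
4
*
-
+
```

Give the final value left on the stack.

-4

-3     : [-3]
3      : [-3, 3]
-10    : [-3, 3, -10]
10     : [-3, 3, -10, 10]
29     : [-3, 3, -10, 10, 29]
+      : [-3, 3, -10, 39]
-      : [-3, 3, -49]
3      : [-3, 3, -49, 3]
mod    : [-3, 3, -1]
negate : [-3, 3, 1]
dup    : [-3, 3, 1, 1]
*      : [-3, 3, 1]
4      : [-3, 3, 1, 4]
*      : [-3, 3, 4]
-      : [-3, -1]
+      : [-4]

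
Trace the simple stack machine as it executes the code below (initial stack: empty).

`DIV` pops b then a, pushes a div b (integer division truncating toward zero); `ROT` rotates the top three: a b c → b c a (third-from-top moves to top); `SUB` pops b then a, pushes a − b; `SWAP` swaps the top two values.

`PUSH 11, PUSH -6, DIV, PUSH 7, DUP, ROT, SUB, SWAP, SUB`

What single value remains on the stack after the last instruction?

PUSH 11 → [11]
PUSH -6 → [11, -6]
DIV     → [-1]
PUSH 7  → [-1, 7]
DUP     → [-1, 7, 7]
ROT     → [7, 7, -1]
SUB     → [7, 8]
SWAP    → [8, 7]
SUB     → [1]

1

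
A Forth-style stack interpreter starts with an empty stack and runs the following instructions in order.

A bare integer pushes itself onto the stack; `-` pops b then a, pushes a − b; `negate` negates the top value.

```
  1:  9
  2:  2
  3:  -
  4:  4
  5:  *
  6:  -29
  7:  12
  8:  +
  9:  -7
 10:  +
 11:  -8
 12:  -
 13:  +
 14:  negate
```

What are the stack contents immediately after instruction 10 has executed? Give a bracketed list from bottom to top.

9   → [9]
2   → [9, 2]
-   → [7]
4   → [7, 4]
*   → [28]
-29 → [28, -29]
12  → [28, -29, 12]
+   → [28, -17]
-7  → [28, -17, -7]
+   → [28, -24]

[28, -24]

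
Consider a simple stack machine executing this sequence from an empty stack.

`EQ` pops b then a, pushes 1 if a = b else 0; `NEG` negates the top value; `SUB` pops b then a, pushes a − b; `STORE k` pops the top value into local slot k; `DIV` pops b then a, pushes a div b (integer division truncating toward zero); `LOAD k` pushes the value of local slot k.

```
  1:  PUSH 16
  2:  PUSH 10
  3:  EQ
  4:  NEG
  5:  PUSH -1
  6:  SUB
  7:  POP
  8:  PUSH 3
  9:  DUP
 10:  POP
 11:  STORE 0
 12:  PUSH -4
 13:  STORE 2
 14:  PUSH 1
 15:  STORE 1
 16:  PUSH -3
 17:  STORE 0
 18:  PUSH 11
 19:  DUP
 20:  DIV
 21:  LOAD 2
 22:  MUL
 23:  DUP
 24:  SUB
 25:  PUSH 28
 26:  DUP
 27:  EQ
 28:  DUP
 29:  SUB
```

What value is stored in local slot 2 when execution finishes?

PUSH 16 : 16
PUSH 10 : 16 10
EQ      : 0
NEG     : 0
PUSH -1 : 0 -1
SUB     : 1
POP     : (empty)
PUSH 3  : 3
DUP     : 3 3
POP     : 3
STORE 0 : (empty)
PUSH -4 : -4
STORE 2 : (empty)
PUSH 1  : 1
STORE 1 : (empty)
PUSH -3 : -3
STORE 0 : (empty)
PUSH 11 : 11
DUP     : 11 11
DIV     : 1
LOAD 2  : 1 -4
MUL     : -4
DUP     : -4 -4
SUB     : 0
PUSH 28 : 0 28
DUP     : 0 28 28
EQ      : 0 1
DUP     : 0 1 1
SUB     : 0 0

-4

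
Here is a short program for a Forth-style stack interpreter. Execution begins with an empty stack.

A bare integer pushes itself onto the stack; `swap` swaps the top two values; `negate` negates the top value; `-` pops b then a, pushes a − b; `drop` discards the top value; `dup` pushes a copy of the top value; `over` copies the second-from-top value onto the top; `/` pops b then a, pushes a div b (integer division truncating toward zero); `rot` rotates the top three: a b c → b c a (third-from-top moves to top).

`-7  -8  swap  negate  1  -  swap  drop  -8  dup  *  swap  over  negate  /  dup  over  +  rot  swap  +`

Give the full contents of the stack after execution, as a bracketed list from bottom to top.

-7     → -7
-8     → -7 -8
swap   → -8 -7
negate → -8 7
1      → -8 7 1
-      → -8 6
swap   → 6 -8
drop   → 6
-8     → 6 -8
dup    → 6 -8 -8
*      → 6 64
swap   → 64 6
over   → 64 6 64
negate → 64 6 -64
/      → 64 0
dup    → 64 0 0
over   → 64 0 0 0
+      → 64 0 0
rot    → 0 0 64
swap   → 0 64 0
+      → 0 64

[0, 64]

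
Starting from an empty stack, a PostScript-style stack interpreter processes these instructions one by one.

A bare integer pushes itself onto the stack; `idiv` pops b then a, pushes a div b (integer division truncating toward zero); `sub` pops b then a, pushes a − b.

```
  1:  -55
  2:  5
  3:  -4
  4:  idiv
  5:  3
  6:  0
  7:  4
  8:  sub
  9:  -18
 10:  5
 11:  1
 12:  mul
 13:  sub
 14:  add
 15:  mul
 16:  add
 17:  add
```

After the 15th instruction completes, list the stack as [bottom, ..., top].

-55  -> [-55]
5    -> [-55, 5]
-4   -> [-55, 5, -4]
idiv -> [-55, -1]
3    -> [-55, -1, 3]
0    -> [-55, -1, 3, 0]
4    -> [-55, -1, 3, 0, 4]
sub  -> [-55, -1, 3, -4]
-18  -> [-55, -1, 3, -4, -18]
5    -> [-55, -1, 3, -4, -18, 5]
1    -> [-55, -1, 3, -4, -18, 5, 1]
mul  -> [-55, -1, 3, -4, -18, 5]
sub  -> [-55, -1, 3, -4, -23]
add  -> [-55, -1, 3, -27]
mul  -> [-55, -1, -81]

[-55, -1, -81]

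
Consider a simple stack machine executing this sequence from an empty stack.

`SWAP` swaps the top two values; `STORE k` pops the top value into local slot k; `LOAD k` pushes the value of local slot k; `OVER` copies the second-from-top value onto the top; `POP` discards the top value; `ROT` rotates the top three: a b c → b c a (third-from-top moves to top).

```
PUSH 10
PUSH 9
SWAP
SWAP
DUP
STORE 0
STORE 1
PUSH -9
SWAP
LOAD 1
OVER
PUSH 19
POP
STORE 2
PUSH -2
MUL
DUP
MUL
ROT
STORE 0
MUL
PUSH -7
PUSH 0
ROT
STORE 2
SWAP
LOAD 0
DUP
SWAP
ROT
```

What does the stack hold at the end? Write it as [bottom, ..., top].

PUSH 10 → [10]
PUSH 9  → [10, 9]
SWAP    → [9, 10]
SWAP    → [10, 9]
DUP     → [10, 9, 9]
STORE 0 → [10, 9]
STORE 1 → [10]
PUSH -9 → [10, -9]
SWAP    → [-9, 10]
LOAD 1  → [-9, 10, 9]
OVER    → [-9, 10, 9, 10]
PUSH 19 → [-9, 10, 9, 10, 19]
POP     → [-9, 10, 9, 10]
STORE 2 → [-9, 10, 9]
PUSH -2 → [-9, 10, 9, -2]
MUL     → [-9, 10, -18]
DUP     → [-9, 10, -18, -18]
MUL     → [-9, 10, 324]
ROT     → [10, 324, -9]
STORE 0 → [10, 324]
MUL     → [3240]
PUSH -7 → [3240, -7]
PUSH 0  → [3240, -7, 0]
ROT     → [-7, 0, 3240]
STORE 2 → [-7, 0]
SWAP    → [0, -7]
LOAD 0  → [0, -7, -9]
DUP     → [0, -7, -9, -9]
SWAP    → [0, -7, -9, -9]
ROT     → [0, -9, -9, -7]

[0, -9, -9, -7]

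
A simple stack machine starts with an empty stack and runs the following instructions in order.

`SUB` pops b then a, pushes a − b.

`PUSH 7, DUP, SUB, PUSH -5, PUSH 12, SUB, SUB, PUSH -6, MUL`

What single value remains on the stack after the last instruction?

PUSH 7  -> [7]
DUP     -> [7, 7]
SUB     -> [0]
PUSH -5 -> [0, -5]
PUSH 12 -> [0, -5, 12]
SUB     -> [0, -17]
SUB     -> [17]
PUSH -6 -> [17, -6]
MUL     -> [-102]

-102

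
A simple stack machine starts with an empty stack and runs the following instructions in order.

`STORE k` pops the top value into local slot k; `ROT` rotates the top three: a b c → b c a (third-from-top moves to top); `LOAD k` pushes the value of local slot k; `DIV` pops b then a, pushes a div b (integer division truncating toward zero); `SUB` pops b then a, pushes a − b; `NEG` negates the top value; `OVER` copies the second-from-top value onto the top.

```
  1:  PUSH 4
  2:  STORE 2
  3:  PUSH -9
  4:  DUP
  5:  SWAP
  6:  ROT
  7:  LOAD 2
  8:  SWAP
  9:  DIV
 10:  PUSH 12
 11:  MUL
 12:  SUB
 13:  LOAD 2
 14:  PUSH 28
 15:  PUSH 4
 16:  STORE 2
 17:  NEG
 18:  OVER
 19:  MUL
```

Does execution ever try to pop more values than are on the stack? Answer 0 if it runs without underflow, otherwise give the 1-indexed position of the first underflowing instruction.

PUSH 4  : 4
STORE 2 : (empty)
PUSH -9 : -9
DUP     : -9 -9
SWAP    : -9 -9
ROT  — needs 3 operands, stack has 2 → underflow

6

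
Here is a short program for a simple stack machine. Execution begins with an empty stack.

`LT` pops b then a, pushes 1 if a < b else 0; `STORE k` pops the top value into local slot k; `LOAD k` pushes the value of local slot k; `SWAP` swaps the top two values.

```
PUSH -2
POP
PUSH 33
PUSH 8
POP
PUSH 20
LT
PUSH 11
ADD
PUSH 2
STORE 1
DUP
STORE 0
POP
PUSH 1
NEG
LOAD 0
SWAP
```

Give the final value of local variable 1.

2

PUSH -2 : -2
POP     : (empty)
PUSH 33 : 33
PUSH 8  : 33 8
POP     : 33
PUSH 20 : 33 20
LT      : 0
PUSH 11 : 0 11
ADD     : 11
PUSH 2  : 11 2
STORE 1 : 11
DUP     : 11 11
STORE 0 : 11
POP     : (empty)
PUSH 1  : 1
NEG     : -1
LOAD 0  : -1 11
SWAP    : 11 -1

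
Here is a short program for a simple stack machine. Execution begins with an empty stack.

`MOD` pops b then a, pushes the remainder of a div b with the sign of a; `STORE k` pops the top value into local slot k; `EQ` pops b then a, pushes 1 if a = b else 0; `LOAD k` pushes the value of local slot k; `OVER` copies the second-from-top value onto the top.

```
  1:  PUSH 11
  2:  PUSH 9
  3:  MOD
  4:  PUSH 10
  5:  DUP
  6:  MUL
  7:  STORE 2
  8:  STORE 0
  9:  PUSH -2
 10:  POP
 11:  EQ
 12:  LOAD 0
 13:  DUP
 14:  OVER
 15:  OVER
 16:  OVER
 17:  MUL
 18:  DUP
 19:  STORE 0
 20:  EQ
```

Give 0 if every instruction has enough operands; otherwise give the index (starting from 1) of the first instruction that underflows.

PUSH 11 -> 11
PUSH 9  -> 11 9
MOD     -> 2
PUSH 10 -> 2 10
DUP     -> 2 10 10
MUL     -> 2 100
STORE 2 -> 2
STORE 0 -> (empty)
PUSH -2 -> -2
POP     -> (empty)
EQ  — needs 2 operands, stack has 0 → underflow

11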